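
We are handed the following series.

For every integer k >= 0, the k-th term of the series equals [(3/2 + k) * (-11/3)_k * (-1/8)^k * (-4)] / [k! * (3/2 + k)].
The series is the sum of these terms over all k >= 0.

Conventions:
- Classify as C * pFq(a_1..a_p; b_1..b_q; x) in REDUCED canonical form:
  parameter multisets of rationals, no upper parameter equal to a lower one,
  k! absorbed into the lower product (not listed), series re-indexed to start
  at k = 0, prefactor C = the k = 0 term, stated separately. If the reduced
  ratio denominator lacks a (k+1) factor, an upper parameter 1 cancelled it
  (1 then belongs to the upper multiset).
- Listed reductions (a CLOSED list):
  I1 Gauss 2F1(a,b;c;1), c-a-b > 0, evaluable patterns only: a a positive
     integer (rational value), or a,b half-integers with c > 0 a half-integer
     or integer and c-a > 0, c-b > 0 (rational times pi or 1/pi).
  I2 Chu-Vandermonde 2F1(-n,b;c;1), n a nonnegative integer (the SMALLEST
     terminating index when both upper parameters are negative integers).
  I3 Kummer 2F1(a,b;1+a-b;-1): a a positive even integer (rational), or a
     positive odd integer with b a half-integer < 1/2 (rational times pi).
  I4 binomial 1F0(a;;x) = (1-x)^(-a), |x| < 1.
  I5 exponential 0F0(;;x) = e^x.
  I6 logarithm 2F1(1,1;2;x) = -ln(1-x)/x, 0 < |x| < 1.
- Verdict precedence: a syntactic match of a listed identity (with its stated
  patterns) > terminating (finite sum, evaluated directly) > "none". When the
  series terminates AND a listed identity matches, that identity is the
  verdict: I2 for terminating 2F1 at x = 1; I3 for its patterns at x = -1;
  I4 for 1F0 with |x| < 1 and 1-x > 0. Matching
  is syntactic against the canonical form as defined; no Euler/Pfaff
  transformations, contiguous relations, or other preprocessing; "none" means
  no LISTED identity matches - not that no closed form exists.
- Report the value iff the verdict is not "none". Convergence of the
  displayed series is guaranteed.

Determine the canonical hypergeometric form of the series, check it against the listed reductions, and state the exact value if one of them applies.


With C = -4: the canonical form is 1F0(-11/3; -; -1/8). Verdict: binomial (I4) fires (the 1F0 binomial series: exponent 11/3, x = -1/8). Exact value: (-4) * (9/8)^(11/3).

Structural cue: t_0 = -4 here, and striking the common factor k + 3/2 reduces the term (C = -4, x = -1/8).
Consecutive-term ratio: r(k) = (-1/8) * (k-11/3) / [(k+1)] - rational; roots negated = parameters, x = (-1/8), C = -4.


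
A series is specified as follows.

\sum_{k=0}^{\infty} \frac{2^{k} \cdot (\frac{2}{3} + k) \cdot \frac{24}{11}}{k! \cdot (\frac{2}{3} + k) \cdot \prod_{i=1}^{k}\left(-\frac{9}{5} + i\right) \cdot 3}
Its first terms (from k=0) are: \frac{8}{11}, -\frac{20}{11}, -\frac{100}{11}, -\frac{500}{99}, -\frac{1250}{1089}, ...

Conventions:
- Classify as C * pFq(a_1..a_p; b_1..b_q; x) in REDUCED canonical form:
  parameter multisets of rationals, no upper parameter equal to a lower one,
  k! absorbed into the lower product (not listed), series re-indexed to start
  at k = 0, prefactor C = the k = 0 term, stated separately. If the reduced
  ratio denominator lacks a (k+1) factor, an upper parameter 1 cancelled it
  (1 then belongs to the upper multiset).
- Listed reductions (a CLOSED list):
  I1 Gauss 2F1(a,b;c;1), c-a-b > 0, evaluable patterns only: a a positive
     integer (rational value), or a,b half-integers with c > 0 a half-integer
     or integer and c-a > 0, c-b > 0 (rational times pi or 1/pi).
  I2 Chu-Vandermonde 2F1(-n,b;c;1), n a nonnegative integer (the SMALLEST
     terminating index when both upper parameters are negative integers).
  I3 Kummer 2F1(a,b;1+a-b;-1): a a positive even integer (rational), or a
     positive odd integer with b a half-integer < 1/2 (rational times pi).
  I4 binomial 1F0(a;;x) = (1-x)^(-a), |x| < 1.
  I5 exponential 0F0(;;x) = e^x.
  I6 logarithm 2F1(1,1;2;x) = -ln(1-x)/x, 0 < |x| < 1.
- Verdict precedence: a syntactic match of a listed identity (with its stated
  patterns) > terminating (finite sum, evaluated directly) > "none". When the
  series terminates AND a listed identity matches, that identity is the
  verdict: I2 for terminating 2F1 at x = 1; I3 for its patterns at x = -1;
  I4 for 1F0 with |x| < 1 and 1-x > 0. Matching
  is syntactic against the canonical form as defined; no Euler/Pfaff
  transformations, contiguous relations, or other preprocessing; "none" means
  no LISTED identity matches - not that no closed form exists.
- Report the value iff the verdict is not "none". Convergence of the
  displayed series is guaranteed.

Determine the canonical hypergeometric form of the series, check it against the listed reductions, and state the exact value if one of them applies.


At argument 2: a 0F1 with upper {-}, lower {-\frac{4}{5}}, scaled by C = \frac{8}{11}. Verdict: none. Every listed pattern misses the 0F1 form at 2, upper {-}.

Key step: with t_0 = \frac{8}{11}, the lower running product (prefactor 8/11) is a rising factorial.
Ratio: r(k) = 2 * 1 / [(k-\frac{4}{5}) (k+1)] - rational; roots negated = parameters, x = 2, C = \frac{8}{11}.


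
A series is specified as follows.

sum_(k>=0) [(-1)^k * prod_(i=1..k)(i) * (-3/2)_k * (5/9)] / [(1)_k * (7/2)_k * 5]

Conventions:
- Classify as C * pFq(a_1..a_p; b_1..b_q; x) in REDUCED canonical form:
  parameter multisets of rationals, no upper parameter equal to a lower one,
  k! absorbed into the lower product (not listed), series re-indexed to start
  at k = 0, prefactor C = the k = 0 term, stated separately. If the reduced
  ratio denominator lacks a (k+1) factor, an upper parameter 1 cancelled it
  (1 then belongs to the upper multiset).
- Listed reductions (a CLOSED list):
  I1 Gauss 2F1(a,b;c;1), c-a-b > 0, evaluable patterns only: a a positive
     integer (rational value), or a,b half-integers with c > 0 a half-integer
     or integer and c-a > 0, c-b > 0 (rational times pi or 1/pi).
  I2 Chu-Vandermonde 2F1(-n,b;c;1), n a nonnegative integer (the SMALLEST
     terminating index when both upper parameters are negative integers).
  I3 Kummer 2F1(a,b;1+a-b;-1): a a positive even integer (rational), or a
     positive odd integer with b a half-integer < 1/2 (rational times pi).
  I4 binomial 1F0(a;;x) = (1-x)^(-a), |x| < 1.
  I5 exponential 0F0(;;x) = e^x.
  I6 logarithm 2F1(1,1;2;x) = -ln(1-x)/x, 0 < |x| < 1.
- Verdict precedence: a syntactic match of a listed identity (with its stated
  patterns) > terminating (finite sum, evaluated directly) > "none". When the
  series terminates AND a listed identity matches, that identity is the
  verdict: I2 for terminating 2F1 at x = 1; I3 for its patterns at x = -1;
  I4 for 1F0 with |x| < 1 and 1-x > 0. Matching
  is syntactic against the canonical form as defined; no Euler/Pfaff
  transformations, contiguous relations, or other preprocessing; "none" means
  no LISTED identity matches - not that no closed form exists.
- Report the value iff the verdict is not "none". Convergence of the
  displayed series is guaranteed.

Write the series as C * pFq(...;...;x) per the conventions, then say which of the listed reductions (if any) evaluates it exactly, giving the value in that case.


With C = 1/9: the canonical form is 2F1(-3/2, 1; 7/2; -1). Verdict: Kummer's theorem (I3) applies (x = -1; c = 7/2 equals 1+a-b for upper {-3/2, 1}: listed pattern). Its exact value is (5/96) * pi.

First insight: t_0 = 1/9 here, and (1)_k (prefactor 1/9) is k! itself.
Term ratio: r(k) = (-1) * (k-3/2) (k+1) / [(k+7/2) (k+1)] ; factor over Q: parameters, x = (-1), and C = 1/9.


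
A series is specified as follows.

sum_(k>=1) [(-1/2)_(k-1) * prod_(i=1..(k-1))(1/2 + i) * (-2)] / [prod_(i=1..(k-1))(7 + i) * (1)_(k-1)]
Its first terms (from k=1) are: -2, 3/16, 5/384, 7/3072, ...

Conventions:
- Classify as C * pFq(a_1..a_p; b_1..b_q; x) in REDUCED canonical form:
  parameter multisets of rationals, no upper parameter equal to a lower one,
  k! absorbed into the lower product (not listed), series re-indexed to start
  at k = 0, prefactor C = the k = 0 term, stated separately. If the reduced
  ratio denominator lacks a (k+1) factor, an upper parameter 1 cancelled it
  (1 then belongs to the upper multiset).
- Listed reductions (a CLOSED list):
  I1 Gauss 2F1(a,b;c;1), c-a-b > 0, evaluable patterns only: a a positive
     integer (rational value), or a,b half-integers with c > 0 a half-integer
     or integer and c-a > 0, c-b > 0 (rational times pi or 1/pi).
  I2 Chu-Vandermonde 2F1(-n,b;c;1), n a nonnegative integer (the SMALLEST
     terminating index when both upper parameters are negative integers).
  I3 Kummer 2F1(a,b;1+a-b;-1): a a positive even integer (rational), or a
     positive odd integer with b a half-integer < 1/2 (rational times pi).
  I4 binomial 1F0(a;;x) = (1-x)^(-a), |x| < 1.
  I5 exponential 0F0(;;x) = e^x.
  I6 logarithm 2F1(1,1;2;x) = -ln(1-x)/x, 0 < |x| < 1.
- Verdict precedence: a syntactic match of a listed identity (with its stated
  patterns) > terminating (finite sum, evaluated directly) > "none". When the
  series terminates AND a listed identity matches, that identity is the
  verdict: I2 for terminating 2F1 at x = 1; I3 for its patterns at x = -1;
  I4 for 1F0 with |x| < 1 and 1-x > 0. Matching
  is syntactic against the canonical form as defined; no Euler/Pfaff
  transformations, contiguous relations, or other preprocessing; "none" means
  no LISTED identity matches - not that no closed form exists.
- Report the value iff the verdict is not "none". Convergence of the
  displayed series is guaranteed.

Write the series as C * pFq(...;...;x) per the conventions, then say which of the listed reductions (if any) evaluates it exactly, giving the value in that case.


Reduced: x = 1, 2F1, upper = {-1/2, 3/2}, lower = {8}, C = -2. Verdict: Gauss (I1, half-integer pattern) fires (x = 1; upper {-1/2, 3/2} half-integers, c = 8 in the evaluable pattern). Hence: (-8388608/1486485) / pi.

First insight: t_0 = -2 here, and the lower running product (prefactor -2) is a rising factorial.
Step ratio: r(k) = 1 * (k-1/2) (k+3/2) / [(k+8) (k+1)] - rational; roots negated = parameters, x = 1, C = -2.


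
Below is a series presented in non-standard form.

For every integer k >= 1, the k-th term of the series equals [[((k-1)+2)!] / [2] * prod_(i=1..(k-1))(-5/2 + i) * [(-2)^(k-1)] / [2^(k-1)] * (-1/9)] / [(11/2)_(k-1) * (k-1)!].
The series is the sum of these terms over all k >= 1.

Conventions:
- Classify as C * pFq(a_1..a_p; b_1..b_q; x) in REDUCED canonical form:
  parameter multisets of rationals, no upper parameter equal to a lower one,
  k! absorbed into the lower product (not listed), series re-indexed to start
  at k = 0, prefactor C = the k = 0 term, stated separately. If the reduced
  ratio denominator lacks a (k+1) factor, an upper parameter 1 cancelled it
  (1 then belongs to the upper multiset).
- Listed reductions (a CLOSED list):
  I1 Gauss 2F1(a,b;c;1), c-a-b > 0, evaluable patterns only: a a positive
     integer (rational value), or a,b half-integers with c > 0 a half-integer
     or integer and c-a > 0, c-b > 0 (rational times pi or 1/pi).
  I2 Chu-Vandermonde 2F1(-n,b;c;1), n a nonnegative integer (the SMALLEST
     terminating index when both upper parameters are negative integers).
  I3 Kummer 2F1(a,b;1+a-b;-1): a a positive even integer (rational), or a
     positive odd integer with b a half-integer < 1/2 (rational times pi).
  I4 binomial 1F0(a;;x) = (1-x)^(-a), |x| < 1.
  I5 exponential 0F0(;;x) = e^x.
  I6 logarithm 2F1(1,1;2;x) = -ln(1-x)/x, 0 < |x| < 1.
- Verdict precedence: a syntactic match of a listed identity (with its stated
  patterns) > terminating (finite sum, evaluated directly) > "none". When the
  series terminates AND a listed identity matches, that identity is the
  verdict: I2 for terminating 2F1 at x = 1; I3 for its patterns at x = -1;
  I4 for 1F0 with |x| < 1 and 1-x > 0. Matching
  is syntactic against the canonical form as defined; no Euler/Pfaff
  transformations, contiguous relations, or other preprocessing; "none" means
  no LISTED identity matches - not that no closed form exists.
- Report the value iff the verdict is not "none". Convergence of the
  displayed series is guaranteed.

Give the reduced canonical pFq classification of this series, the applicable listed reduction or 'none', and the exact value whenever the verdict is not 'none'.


At argument -1: a 2F1 with upper {-3/2, 3}, lower {11/2}, scaled by C = -1/9. Verdict: the Kummer evaluation I3 applies (x = -1; c = 11/2 equals 1+a-b for upper {-3/2, 3}: listed pattern). Value: (-35/512) * pi.

The tell: with t_0 = -1/9, the running product (C = -1/9) telescopes to a rising factorial.
Adjacent-term ratio: r(k) = (-1) * (k-3/2) (k+3) / [(k+11/2) (k+1)] ; factor over Q: parameters, x = (-1), and C = -1/9.


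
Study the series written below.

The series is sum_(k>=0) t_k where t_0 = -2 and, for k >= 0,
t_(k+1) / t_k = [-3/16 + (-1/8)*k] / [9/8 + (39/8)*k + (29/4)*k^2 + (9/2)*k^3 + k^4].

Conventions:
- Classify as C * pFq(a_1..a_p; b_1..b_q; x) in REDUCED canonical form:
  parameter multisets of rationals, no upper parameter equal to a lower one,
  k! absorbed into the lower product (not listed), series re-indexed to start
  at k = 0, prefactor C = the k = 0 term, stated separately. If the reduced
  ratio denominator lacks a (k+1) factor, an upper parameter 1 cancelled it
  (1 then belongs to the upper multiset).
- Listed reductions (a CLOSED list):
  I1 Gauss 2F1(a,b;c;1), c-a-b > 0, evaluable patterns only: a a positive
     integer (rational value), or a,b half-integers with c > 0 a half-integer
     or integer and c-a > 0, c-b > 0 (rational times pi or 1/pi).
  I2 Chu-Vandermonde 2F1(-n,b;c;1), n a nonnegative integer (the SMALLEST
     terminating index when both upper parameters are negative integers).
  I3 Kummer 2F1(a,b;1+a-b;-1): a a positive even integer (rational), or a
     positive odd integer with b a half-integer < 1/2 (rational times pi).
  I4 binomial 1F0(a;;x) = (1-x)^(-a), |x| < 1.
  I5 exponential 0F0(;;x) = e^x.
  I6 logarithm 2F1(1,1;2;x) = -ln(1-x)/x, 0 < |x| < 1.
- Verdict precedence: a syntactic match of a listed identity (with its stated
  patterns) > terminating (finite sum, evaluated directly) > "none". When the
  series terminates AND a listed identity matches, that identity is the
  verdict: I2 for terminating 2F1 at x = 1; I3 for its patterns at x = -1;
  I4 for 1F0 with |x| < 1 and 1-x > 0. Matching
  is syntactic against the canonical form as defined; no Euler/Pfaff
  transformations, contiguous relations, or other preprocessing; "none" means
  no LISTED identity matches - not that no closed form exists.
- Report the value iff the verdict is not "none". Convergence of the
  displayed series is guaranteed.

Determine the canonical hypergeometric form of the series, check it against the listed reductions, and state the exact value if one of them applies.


This is -2 * 0F2(-; 1/2, 3/2; -1/8) in reduced canonical form. Verdict: none here - no I1-I6 shape fits x = -1/8 with lower {1/2, 3/2}.

Structural cue: t_0 = -2 here, and factor the ratio over Q (C = -2): negated roots = parameters.
Adjacent-term ratio: r(k) = (-1/8) * 1 / [(k+1/2) (k+3/2) (k+1)] - rational; roots negated = parameters, x = (-1/8), C = -2.


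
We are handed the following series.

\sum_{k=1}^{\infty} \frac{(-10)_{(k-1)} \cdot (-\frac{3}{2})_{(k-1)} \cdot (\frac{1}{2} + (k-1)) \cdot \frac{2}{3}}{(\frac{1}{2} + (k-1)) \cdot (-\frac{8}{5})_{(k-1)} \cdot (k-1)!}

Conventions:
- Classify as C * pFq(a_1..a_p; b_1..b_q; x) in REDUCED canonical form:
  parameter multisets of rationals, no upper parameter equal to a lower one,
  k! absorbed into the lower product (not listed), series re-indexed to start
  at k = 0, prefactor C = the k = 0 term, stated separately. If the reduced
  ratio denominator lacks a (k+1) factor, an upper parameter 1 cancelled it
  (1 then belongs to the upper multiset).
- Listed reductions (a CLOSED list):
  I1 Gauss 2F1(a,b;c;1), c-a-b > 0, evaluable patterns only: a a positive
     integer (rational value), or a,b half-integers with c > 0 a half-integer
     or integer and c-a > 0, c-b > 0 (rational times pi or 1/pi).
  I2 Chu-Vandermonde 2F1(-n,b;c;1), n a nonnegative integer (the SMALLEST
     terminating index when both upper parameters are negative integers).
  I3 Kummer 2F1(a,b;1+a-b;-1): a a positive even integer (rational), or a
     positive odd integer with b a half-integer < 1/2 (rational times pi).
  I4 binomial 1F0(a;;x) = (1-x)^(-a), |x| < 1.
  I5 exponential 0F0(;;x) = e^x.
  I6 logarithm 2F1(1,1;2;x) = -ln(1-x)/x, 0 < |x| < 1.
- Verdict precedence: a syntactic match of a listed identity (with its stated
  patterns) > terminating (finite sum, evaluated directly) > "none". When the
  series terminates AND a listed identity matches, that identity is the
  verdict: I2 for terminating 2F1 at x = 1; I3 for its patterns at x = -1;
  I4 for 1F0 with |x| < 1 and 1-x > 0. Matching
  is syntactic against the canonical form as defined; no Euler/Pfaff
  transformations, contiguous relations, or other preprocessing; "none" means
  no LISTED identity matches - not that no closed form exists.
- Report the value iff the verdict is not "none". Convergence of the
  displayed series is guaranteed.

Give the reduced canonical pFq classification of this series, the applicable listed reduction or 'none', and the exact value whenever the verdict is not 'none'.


Reduced: x = 1, 2F1, upper = {-10, -\frac{3}{2}}, lower = {-\frac{8}{5}}, C = \frac{2}{3}. Verdict: the Chu-Vandermonde identity I2 matches (terminating 2F1 at x = 1 with n = 10, b = -3/2, c = -\frac{8}{5}). Value: -\frac{478398640447}{130591752192}.

Structural cue: t_0 being \frac{2}{3}, striking the common factor k + 1/2 reduces the term (C = 2/3).
Consecutive-term ratio: r(k) = 1 * (k-10) (k-\frac{3}{2}) / [(k-\frac{8}{5}) (k+1)] - rational in k. x = 1; t_0 = \frac{2}{3}; negate the roots.


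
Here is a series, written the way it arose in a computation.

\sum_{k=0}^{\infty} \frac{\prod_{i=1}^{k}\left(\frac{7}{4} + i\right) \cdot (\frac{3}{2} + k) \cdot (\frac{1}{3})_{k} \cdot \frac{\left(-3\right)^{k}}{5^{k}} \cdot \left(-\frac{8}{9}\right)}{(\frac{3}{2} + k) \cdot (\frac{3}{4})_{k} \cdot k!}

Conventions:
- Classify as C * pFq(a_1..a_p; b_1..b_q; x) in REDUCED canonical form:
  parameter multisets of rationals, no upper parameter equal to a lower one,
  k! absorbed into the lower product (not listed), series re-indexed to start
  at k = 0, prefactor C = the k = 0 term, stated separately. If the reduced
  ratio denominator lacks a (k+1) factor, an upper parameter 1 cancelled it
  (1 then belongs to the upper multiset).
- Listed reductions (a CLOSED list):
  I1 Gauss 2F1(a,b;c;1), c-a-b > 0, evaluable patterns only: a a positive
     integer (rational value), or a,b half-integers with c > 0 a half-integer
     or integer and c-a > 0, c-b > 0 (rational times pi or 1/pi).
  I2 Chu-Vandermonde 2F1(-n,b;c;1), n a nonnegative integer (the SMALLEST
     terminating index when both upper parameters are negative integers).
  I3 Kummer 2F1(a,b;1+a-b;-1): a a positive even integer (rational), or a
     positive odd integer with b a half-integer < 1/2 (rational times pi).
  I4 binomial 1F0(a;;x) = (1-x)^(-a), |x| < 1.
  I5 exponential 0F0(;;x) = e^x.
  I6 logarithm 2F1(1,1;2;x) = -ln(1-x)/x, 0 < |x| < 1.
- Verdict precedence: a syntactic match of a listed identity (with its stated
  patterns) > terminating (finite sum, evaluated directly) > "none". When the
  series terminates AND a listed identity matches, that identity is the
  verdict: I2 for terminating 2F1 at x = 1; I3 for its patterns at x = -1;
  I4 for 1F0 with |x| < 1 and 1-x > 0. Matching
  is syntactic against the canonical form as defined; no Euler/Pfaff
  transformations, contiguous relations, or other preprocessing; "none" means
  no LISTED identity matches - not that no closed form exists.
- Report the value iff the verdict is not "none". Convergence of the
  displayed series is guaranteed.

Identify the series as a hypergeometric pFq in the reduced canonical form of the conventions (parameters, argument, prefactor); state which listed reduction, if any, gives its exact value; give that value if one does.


Structural cue: t_0 = -\frac{8}{9} here, and k + 3/2 divides numerator and denominator alike; C = -8/9 after cancelling.
Term ratio: r(k) = -\frac{3}{5} * (k+\frac{1}{3}) (k+\frac{11}{4}) / [(k+\frac{3}{4}) (k+1)] - rational; roots negated = parameters, x = -\frac{3}{5}, C = -\frac{8}{9}.

Prefactor -\frac{8}{9}, argument -\frac{3}{5}: 2F1 with upper {\frac{1}{3}, \frac{11}{4}} over lower {\frac{3}{4}}. Verdict: none - this 2F1 at x = -\frac{3}{5} matches no listed pattern, and upper {\frac{1}{3}, \frac{11}{4}} holds no stopper.


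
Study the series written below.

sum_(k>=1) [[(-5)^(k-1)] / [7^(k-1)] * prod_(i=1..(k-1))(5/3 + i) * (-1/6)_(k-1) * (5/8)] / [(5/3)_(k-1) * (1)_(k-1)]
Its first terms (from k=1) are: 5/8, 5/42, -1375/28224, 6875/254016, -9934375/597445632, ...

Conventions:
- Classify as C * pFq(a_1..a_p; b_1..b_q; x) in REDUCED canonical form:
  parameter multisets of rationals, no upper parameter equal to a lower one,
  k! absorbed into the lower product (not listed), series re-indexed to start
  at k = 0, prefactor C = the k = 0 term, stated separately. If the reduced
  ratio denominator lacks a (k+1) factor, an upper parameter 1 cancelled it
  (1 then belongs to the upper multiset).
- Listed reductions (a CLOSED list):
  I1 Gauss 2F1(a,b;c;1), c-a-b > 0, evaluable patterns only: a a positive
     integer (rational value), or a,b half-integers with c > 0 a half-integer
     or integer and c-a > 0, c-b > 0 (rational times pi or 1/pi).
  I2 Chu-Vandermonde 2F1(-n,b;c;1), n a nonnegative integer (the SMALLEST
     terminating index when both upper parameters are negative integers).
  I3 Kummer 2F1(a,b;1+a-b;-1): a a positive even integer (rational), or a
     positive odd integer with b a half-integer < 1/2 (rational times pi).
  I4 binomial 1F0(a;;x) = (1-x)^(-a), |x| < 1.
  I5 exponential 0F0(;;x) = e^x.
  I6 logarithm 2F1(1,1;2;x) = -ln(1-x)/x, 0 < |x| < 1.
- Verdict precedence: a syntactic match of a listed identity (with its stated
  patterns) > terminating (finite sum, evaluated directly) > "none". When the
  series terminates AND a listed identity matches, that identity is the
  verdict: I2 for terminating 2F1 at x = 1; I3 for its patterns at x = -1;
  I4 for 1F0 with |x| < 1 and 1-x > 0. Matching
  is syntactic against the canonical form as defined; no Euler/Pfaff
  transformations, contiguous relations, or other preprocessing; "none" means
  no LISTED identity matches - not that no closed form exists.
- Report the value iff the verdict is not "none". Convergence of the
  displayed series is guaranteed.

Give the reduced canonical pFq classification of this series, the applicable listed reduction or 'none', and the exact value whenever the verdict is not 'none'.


Key step: with t_0 = 5/8, the two geometric factors (C = 5/8) combine into one argument.
Term ratio: r(k) = (-5/7) * (k-1/6) (k+8/3) / [(k+5/3) (k+1)] - rational in k, leading ratio (-5/7); with t_0 = 5/8, classification follows.

At argument -5/7: a 2F1 with upper {-1/6, 8/3}, lower {5/3}, scaled by C = 5/8. Verdict: none - at argument -5/7 the multisets {-1/6, 8/3} ; {5/3} match no listed identity.


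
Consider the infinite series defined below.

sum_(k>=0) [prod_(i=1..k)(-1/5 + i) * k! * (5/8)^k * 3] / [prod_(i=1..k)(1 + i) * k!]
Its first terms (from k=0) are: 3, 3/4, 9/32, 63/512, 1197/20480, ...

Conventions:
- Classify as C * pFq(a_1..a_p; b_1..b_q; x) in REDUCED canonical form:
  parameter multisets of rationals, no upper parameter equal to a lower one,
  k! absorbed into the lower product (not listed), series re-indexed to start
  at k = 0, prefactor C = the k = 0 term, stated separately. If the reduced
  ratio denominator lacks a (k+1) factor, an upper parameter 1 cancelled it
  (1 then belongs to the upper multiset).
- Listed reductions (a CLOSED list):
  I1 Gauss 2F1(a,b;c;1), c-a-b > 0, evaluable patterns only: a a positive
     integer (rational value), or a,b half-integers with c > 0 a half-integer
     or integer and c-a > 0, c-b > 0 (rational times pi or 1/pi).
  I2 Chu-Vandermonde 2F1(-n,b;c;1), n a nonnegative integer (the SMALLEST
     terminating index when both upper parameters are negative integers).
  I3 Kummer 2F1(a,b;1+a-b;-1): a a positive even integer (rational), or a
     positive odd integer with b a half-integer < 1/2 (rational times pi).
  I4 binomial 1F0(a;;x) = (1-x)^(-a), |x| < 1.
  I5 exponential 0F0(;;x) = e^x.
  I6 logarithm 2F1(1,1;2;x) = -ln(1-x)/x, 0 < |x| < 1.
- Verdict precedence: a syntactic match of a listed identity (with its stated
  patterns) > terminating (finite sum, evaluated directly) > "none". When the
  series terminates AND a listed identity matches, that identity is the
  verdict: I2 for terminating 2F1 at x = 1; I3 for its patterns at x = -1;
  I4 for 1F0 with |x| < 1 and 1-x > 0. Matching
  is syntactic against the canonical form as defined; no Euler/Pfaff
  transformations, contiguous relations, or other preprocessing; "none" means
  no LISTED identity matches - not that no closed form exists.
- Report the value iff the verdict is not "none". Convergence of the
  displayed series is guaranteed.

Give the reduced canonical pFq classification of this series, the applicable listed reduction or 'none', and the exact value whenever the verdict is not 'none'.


With C = 3: the canonical form is 2F1(4/5, 1; 2; 5/8). Verdict: none. A 2F1 with upper {4/5, 1} fits none of I1-I6 at x = 5/8; the sum runs forever.

First insight: t_0 being 3, the lower running product (C = 3) is a rising factorial.
Adjacent-term ratio: r(k) = (5/8) * (k+4/5) (k+1) / [(k+2) (k+1)] - rational; roots negated = parameters, x = (5/8), C = 3.


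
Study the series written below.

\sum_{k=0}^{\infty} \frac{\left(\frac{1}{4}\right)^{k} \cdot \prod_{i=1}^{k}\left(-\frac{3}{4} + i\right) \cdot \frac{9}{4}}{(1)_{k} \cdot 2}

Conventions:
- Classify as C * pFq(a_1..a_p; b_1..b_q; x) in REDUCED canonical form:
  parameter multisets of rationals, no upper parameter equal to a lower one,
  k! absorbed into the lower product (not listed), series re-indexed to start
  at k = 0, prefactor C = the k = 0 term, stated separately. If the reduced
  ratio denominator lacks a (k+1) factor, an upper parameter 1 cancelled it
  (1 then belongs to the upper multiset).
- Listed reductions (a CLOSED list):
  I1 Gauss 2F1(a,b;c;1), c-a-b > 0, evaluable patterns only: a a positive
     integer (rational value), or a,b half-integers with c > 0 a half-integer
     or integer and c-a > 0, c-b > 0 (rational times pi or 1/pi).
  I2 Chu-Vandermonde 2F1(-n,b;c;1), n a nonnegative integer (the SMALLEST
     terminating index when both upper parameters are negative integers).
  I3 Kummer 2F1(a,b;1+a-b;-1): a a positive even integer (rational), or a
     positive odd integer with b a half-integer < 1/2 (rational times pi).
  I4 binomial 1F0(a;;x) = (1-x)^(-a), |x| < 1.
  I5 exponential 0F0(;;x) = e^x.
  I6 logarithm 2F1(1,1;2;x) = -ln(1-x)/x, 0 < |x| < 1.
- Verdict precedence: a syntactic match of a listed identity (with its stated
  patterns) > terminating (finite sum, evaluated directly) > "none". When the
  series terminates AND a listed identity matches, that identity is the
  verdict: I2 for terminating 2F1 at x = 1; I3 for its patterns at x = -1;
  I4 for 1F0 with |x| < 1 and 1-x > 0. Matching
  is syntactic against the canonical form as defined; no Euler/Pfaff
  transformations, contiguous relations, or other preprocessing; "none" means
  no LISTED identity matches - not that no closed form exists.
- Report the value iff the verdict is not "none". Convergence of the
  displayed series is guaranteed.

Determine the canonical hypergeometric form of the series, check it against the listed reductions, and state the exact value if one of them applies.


x = \frac{1}{4} here; the reduced form reads 1F0, upper {\frac{1}{4}}, lower {-}, C = \frac{9}{8}. Verdict (x = \frac{1}{4}): the I4 binomial reduction applies (the 1F0 binomial series: exponent -1/4, x = \frac{1}{4}). Sum: \frac{9}{8} \cdot \left(\frac{3}{4}\right)^{-\frac{1}{4}}.

First insight: with t_0 = \frac{9}{8}, the running product (prefactor 9/8) telescopes to a rising factorial.
Adjacent-term ratio: r(k) = \frac{1}{4} * (k+\frac{1}{4}) / [(k+1)] - rational in k. x = \frac{1}{4}; t_0 = \frac{9}{8}; negate the roots.


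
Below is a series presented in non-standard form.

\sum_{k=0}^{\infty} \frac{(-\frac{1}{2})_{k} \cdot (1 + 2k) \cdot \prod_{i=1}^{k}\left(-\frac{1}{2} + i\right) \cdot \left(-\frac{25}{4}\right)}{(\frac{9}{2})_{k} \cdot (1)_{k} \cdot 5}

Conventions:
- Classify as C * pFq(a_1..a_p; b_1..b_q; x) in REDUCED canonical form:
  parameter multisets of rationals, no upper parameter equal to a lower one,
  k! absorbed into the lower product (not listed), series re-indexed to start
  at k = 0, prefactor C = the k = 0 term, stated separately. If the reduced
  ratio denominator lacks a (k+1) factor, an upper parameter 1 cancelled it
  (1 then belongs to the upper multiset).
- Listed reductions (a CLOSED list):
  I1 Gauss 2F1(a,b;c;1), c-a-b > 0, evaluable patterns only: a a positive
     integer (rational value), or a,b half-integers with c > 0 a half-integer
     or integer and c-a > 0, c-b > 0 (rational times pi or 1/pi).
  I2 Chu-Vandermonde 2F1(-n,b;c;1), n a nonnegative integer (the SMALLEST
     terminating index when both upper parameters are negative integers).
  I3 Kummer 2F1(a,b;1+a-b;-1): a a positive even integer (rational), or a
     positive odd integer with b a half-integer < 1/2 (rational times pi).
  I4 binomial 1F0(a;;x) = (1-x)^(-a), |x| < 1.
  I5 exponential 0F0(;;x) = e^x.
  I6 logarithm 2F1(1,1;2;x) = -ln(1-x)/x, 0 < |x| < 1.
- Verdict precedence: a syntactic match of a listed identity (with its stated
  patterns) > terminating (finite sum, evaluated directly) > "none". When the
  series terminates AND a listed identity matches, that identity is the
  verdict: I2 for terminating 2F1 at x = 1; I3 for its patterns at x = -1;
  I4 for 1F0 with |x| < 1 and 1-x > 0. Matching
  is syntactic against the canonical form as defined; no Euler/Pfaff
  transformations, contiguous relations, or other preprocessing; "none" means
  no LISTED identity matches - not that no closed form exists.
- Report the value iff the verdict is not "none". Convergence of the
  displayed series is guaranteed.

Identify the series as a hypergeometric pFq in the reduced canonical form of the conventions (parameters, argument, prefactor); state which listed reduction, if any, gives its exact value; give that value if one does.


With C = -\frac{5}{4}: the canonical form is 2F1(-\frac{1}{2}, \frac{3}{2}; \frac{9}{2}; 1). Verdict at x = 1: Gauss's theorem I1 (half-integer case) matches (x = 1; upper {-\frac{1}{2}, \frac{3}{2}} half-integers, c = \frac{9}{2} in the evaluable pattern). Sum: \left(-\frac{2625}{8192}\right) \cdot \pi.

Key step: with t_0 = -\frac{5}{4}, the constant factors (C = -5/4, x = 1) combine into one prefactor.
Adjacent-term ratio: r(k) = 1 * (k-\frac{1}{2}) (k+\frac{3}{2}) / [(k+\frac{9}{2}) (k+1)] - rational; roots negated = parameters, x = 1, C = -\frac{5}{4}.


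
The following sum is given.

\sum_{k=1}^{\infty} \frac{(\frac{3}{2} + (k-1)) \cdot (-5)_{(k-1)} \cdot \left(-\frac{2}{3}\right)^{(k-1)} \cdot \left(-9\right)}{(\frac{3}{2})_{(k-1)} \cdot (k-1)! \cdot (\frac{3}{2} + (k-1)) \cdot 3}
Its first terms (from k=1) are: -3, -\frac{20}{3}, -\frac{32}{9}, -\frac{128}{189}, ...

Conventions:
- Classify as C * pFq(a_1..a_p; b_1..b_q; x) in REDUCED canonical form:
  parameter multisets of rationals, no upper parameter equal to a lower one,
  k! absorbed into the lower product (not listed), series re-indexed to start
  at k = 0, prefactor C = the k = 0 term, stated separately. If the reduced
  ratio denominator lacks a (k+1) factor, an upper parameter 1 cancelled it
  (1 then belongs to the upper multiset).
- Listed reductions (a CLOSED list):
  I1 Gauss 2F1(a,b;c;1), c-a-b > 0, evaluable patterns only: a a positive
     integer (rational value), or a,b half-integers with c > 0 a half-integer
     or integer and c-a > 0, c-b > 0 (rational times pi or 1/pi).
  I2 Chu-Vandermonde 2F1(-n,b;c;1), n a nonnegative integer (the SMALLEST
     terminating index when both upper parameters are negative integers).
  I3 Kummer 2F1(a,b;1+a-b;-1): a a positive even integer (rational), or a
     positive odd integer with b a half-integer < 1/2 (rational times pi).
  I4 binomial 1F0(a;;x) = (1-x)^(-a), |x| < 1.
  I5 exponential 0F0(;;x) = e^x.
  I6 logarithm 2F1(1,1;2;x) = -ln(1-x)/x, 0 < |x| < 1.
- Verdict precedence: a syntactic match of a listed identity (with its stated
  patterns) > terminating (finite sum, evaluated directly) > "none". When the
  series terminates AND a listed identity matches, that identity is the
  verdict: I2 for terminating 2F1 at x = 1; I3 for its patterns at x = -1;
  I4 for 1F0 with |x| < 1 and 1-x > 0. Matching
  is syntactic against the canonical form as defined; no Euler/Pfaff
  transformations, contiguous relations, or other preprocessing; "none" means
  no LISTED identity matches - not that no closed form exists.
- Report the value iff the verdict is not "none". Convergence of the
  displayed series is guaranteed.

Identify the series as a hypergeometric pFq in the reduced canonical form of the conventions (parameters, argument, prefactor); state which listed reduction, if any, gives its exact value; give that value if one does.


With C = -3: the canonical form is 1F1(-5; \frac{3}{2}; -\frac{2}{3}). Verdict: terminating - the sum ends at index 5 because -5 is a negative integer; exact evaluation follows. Value: -\frac{11746549}{841995}.

The tell: t_0 being -3, k + 3/2 divides numerator and denominator alike; C = -3, x = -2/3 after cancelling.
Adjacent-term ratio: r(k) = -\frac{2}{3} * (k-5) / [(k+\frac{3}{2}) (k+1)] - rational in k. x = -\frac{2}{3}; t_0 = -3; negate the roots.


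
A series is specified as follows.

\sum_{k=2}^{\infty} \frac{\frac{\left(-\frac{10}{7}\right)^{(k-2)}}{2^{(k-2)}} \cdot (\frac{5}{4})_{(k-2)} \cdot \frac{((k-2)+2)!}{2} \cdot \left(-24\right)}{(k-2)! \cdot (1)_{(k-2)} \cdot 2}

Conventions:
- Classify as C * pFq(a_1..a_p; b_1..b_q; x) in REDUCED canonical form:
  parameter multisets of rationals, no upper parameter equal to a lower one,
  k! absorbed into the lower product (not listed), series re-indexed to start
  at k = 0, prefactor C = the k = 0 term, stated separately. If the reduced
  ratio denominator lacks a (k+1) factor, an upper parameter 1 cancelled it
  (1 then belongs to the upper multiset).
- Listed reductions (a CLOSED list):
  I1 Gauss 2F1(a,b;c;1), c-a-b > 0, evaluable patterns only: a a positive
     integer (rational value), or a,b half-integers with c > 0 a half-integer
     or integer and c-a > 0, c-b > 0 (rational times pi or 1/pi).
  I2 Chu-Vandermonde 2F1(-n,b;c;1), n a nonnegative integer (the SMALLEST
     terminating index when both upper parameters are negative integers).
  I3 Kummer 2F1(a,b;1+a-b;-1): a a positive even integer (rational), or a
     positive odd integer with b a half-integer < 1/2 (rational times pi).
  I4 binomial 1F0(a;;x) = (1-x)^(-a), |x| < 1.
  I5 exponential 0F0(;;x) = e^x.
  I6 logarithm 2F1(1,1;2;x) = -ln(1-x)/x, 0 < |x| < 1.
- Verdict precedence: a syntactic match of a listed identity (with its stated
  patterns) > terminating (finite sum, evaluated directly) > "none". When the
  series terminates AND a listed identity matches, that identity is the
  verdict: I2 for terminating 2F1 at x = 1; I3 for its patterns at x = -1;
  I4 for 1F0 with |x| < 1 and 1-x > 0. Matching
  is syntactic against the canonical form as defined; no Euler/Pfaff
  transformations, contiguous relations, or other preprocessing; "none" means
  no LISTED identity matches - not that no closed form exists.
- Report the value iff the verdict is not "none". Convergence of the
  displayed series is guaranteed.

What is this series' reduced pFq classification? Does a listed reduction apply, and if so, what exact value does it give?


Key step: x = -\frac{5}{7} and the factorial ratio (prefactor -12) (k+a-1)!/(a-1)! is a rising factorial (a)_k.
Term ratio: r(k) = -\frac{5}{7} * (k+\frac{5}{4}) (k+3) / [(k+1) (k+1)] - rational; roots negated = parameters, x = -\frac{5}{7}, C = -12.

With C = -12: the canonical form is 2F1(\frac{5}{4}, 3; 1; -\frac{5}{7}). Verdict: none here - no I1-I6 shape fits x = -\frac{5}{7} with lower {1}.


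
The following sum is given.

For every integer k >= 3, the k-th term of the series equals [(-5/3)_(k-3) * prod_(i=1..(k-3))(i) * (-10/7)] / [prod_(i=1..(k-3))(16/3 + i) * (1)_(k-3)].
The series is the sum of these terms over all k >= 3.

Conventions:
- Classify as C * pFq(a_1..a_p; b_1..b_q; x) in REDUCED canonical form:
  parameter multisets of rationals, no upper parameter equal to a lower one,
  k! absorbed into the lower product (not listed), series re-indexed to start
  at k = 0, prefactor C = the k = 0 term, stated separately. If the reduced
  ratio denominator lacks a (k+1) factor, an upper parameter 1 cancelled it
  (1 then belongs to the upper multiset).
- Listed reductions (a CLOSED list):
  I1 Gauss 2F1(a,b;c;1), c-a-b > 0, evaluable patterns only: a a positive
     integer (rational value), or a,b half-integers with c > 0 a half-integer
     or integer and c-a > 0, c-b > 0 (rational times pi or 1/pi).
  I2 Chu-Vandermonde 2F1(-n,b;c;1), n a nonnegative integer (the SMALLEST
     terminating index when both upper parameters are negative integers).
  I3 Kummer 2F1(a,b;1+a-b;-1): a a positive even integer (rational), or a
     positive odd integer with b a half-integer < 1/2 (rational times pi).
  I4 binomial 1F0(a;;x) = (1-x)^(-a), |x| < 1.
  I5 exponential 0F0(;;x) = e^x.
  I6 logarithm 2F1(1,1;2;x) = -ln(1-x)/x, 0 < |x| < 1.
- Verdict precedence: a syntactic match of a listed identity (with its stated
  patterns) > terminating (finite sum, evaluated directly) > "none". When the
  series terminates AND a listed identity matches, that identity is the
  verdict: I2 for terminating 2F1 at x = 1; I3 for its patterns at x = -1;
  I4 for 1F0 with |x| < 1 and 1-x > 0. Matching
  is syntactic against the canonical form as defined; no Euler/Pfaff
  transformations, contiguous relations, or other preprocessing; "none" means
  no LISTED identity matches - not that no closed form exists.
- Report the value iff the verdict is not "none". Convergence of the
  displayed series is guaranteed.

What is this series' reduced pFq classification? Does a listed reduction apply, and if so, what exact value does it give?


Prefactor -10/7, argument 1: 2F1 with upper {-5/3, 1} over lower {19/3}. Verdict (x = 1): Gauss's theorem (I1) applies (x = 1: the Gamma ratio telescopes since c-a-b = 7 > 0 and a = 1 in Z>0). Hence: -160/147.

Key observation: t_0 being -10/7, the running product (prefactor -10/7) telescopes to a rising factorial.
Adjacent-term ratio: r(k) = 1 * (k-5/3) (k+1) / [(k+19/3) (k+1)] - rational in k. x = 1; t_0 = -10/7; negate the roots.


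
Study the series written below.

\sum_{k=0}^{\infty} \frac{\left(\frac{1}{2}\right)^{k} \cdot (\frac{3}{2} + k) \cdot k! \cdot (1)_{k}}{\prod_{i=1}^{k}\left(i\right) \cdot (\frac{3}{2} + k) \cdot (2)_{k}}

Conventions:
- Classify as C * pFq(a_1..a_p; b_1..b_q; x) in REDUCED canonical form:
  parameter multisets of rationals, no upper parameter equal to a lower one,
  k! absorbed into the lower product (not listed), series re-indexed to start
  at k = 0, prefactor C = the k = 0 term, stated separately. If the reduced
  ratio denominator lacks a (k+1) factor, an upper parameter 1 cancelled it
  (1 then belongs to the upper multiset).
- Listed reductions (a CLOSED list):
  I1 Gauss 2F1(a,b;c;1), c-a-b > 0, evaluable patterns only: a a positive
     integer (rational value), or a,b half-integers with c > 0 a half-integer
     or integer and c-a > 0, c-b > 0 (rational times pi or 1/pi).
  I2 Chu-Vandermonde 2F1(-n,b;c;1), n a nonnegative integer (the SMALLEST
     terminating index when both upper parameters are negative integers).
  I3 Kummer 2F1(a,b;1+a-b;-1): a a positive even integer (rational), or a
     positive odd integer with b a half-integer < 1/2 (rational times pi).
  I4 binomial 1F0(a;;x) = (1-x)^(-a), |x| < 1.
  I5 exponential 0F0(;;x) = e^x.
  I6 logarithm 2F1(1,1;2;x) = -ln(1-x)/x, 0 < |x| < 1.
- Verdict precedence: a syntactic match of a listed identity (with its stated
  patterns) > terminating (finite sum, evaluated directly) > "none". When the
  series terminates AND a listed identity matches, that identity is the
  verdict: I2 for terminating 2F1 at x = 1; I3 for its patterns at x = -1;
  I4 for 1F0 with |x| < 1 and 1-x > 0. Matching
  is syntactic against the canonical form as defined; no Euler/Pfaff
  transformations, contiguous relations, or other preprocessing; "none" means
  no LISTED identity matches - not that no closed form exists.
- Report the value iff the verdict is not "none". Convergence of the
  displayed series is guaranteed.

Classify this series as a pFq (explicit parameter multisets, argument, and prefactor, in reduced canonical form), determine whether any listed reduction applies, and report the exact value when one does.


With C = 1: the canonical form is 2F1(1, 1; 2; \frac{1}{2}). Verdict at x = \frac{1}{2}: logarithm (I6) matches (the logarithm: parameters (1,1;2), x = \frac{1}{2}). Its exact value is \left(-2\right) \cdot \ln\left(\frac{1}{2}\right).

First insight: from the first term 1: the factorial ratio (C = 1, x = 1/2) (k+a-1)!/(a-1)! is a rising factorial (a)_k.
Ratio: r(k) = \frac{1}{2} * (k+1) (k+1) / [(k+2) (k+1)] ; factor over Q: parameters, x = \frac{1}{2}, and C = 1.
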